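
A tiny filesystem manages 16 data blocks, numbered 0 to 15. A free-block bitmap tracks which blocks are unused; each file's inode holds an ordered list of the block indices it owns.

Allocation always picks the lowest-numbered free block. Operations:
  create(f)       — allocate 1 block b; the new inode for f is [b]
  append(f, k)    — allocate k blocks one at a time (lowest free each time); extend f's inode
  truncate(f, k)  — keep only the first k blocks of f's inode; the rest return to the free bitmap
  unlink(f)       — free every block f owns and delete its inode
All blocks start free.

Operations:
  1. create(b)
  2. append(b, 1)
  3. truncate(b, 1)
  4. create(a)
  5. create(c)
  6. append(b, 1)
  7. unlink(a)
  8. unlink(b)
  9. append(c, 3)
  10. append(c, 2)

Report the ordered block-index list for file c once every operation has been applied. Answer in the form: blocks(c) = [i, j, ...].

after create(b) → b:[0]  free=[F...............]
after append(b, 1) → b:[0, 1]  free=[FF..............]
after truncate(b, 1) → b:[0]  free=[F...............]
after create(a) → a:[1], b:[0]  free=[FF..............]
after create(c) → a:[1], b:[0], c:[2]  free=[FFF.............]
after append(b, 1) → a:[1], b:[0, 3], c:[2]  free=[FFFF............]
after unlink(a) → b:[0, 3], c:[2]  free=[F.FF............]
after unlink(b) → c:[2]  free=[..F.............]
after append(c, 3) → c:[2, 0, 1, 3]  free=[FFFF............]
after append(c, 2) → c:[2, 0, 1, 3, 4, 5]  free=[FFFFFF..........]

blocks(c) = [2, 0, 1, 3, 4, 5]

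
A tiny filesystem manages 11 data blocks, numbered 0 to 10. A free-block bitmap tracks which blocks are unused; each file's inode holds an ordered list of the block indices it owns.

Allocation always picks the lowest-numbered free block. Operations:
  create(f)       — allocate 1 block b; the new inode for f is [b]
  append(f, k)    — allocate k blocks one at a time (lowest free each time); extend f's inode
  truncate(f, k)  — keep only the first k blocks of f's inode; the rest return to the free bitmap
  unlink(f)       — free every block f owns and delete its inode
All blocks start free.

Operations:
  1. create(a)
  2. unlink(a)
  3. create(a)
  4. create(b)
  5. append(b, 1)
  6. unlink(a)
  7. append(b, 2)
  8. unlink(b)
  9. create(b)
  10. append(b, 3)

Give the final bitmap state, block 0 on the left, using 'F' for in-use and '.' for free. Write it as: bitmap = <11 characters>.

[1] create(a) — a=0 (map F..........)
[2] unlink(a) —  (map ...........)
[3] create(a) — a=0 (map F..........)
[4] create(b) — a=0 b=1 (map FF.........)
[5] append(b, 1) — a=0 b=1,2 (map FFF........)
[6] unlink(a) — b=1,2 (map .FF........)
[7] append(b, 2) — b=1,2,0,3 (map FFFF.......)
[8] unlink(b) —  (map ...........)
[9] create(b) — b=0 (map F..........)
[10] append(b, 3) — b=0,1,2,3 (map FFFF.......)

bitmap = FFFF.......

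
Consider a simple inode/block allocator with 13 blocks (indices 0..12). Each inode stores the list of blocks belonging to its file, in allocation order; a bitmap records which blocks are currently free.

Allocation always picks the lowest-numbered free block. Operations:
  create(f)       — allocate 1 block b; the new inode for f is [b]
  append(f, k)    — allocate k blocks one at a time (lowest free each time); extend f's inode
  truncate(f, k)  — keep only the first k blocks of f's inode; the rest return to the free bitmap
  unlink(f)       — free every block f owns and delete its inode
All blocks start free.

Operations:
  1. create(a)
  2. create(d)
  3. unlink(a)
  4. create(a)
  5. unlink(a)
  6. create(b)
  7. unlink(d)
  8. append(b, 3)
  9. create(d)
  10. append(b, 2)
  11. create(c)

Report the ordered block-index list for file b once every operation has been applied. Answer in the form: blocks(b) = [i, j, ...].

[1] create(a) — a=0 (map F............)
[2] create(d) — a=0 d=1 (map FF...........)
[3] unlink(a) — d=1 (map .F...........)
[4] create(a) — a=0 d=1 (map FF...........)
[5] unlink(a) — d=1 (map .F...........)
[6] create(b) — b=0 d=1 (map FF...........)
[7] unlink(d) — b=0 (map F............)
[8] append(b, 3) — b=0,1,2,3 (map FFFF.........)
[9] create(d) — b=0,1,2,3 d=4 (map FFFFF........)
[10] append(b, 2) — b=0,1,2,3,5,6 d=4 (map FFFFFFF......)
[11] create(c) — b=0,1,2,3,5,6 c=7 d=4 (map FFFFFFFF.....)

blocks(b) = [0, 1, 2, 3, 5, 6]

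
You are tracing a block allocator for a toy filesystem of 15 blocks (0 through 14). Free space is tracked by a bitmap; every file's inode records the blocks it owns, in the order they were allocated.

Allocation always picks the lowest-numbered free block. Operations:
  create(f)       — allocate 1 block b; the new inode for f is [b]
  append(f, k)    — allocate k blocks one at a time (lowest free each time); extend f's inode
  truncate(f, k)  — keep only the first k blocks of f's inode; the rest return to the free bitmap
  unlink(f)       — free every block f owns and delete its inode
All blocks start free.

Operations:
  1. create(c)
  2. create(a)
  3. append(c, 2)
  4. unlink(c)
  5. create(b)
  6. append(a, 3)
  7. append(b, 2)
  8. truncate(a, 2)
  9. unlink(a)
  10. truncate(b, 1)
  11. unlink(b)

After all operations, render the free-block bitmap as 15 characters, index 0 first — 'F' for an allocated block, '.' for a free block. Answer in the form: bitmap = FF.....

bitmap = ...............

[1] create(c) — c=0 (map F..............)
[2] create(a) — a=1 c=0 (map FF.............)
[3] append(c, 2) — a=1 c=0,2,3 (map FFFF...........)
[4] unlink(c) — a=1 (map .F.............)
[5] create(b) — a=1 b=0 (map FF.............)
[6] append(a, 3) — a=1,2,3,4 b=0 (map FFFFF..........)
[7] append(b, 2) — a=1,2,3,4 b=0,5,6 (map FFFFFFF........)
[8] truncate(a, 2) — a=1,2 b=0,5,6 (map FFF..FF........)
[9] unlink(a) — b=0,5,6 (map F....FF........)
[10] truncate(b, 1) — b=0 (map F..............)
[11] unlink(b) —  (map ...............)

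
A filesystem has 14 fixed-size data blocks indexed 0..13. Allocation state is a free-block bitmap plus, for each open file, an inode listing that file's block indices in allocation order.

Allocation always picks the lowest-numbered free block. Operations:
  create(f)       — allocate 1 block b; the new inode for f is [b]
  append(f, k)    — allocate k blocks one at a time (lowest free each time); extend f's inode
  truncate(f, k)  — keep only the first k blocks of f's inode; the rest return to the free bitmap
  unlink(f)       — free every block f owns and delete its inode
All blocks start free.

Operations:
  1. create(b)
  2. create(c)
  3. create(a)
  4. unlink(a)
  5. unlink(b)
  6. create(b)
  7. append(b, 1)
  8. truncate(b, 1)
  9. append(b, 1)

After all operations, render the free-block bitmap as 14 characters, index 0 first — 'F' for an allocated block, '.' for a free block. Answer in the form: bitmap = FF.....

bitmap = FFF...........

after create(b) → b:[0]  free=[F.............]
after create(c) → b:[0], c:[1]  free=[FF............]
after create(a) → a:[2], b:[0], c:[1]  free=[FFF...........]
after unlink(a) → b:[0], c:[1]  free=[FF............]
after unlink(b) → c:[1]  free=[.F............]
after create(b) → b:[0], c:[1]  free=[FF............]
after append(b, 1) → b:[0, 2], c:[1]  free=[FFF...........]
after truncate(b, 1) → b:[0], c:[1]  free=[FF............]
after append(b, 1) → b:[0, 2], c:[1]  free=[FFF...........]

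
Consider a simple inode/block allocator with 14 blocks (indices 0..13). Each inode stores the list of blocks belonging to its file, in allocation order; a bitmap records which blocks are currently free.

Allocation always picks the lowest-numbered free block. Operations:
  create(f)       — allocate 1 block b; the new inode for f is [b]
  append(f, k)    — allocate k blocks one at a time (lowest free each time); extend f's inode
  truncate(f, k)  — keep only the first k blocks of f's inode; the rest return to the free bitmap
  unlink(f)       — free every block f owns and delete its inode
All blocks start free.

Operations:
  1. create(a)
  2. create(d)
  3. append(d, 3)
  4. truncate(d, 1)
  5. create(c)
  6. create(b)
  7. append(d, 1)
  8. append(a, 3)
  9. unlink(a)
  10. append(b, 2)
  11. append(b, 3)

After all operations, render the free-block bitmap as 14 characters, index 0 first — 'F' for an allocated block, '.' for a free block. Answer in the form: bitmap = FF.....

create(a): bitmap=F............. | a=[0]
create(d): bitmap=FF............ | a=[0] d=[1]
append(d, 3): bitmap=FFFFF......... | a=[0] d=[1, 2, 3, 4]
truncate(d, 1): bitmap=FF............ | a=[0] d=[1]
create(c): bitmap=FFF........... | a=[0] c=[2] d=[1]
create(b): bitmap=FFFF.......... | a=[0] b=[3] c=[2] d=[1]
append(d, 1): bitmap=FFFFF......... | a=[0] b=[3] c=[2] d=[1, 4]
append(a, 3): bitmap=FFFFFFFF...... | a=[0, 5, 6, 7] b=[3] c=[2] d=[1, 4]
unlink(a): bitmap=.FFFF......... | b=[3] c=[2] d=[1, 4]
append(b, 2): bitmap=FFFFFF........ | b=[3, 0, 5] c=[2] d=[1, 4]
append(b, 3): bitmap=FFFFFFFFF..... | b=[3, 0, 5, 6, 7, 8] c=[2] d=[1, 4]

bitmap = FFFFFFFFF.....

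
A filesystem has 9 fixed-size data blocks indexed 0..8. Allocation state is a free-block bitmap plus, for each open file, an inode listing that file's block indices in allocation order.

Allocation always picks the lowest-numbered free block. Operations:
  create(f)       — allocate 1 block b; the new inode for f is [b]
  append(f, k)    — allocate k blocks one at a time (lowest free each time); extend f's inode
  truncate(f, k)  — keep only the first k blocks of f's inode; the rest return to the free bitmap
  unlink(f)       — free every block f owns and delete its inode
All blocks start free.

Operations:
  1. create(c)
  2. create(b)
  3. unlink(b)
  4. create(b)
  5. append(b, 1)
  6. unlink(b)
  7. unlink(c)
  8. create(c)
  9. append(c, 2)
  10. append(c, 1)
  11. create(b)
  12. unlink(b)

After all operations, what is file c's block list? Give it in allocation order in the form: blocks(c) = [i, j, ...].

blocks(c) = [0, 1, 2, 3]

after create(c) → c:[0]  free=[F........]
after create(b) → b:[1], c:[0]  free=[FF.......]
after unlink(b) → c:[0]  free=[F........]
after create(b) → b:[1], c:[0]  free=[FF.......]
after append(b, 1) → b:[1, 2], c:[0]  free=[FFF......]
after unlink(b) → c:[0]  free=[F........]
after unlink(c) →   free=[.........]
after create(c) → c:[0]  free=[F........]
after append(c, 2) → c:[0, 1, 2]  free=[FFF......]
after append(c, 1) → c:[0, 1, 2, 3]  free=[FFFF.....]
after create(b) → b:[4], c:[0, 1, 2, 3]  free=[FFFFF....]
after unlink(b) → c:[0, 1, 2, 3]  free=[FFFF.....]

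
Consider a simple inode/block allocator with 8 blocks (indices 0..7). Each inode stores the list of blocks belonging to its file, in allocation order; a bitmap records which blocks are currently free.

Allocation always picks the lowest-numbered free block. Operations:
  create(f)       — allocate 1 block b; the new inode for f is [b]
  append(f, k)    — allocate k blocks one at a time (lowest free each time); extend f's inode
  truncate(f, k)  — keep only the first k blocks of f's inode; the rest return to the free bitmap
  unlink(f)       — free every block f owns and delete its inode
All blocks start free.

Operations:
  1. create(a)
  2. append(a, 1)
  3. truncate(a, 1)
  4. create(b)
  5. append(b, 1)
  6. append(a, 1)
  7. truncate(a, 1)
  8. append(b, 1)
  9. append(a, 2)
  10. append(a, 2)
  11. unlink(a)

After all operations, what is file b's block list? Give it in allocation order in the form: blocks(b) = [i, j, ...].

blocks(b) = [1, 2, 3]

after create(a) → a:[0]  free=[F.......]
after append(a, 1) → a:[0, 1]  free=[FF......]
after truncate(a, 1) → a:[0]  free=[F.......]
after create(b) → a:[0], b:[1]  free=[FF......]
after append(b, 1) → a:[0], b:[1, 2]  free=[FFF.....]
after append(a, 1) → a:[0, 3], b:[1, 2]  free=[FFFF....]
after truncate(a, 1) → a:[0], b:[1, 2]  free=[FFF.....]
after append(b, 1) → a:[0], b:[1, 2, 3]  free=[FFFF....]
after append(a, 2) → a:[0, 4, 5], b:[1, 2, 3]  free=[FFFFFF..]
after append(a, 2) → a:[0, 4, 5, 6, 7], b:[1, 2, 3]  free=[FFFFFFFF]
after unlink(a) → b:[1, 2, 3]  free=[.FFF....]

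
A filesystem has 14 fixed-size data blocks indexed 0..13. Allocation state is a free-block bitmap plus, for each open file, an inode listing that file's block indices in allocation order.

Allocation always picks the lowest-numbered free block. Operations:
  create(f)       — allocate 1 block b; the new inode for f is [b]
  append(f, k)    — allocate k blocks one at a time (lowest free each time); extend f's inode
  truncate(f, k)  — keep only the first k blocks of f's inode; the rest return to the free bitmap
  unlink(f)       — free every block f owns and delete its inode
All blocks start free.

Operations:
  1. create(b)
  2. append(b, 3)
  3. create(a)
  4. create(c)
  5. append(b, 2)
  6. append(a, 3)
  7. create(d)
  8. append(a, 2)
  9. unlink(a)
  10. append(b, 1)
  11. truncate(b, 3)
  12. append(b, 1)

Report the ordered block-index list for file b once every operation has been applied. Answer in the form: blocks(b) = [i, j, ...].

after create(b) → b:[0]  free=[F.............]
after append(b, 3) → b:[0, 1, 2, 3]  free=[FFFF..........]
after create(a) → a:[4], b:[0, 1, 2, 3]  free=[FFFFF.........]
after create(c) → a:[4], b:[0, 1, 2, 3], c:[5]  free=[FFFFFF........]
after append(b, 2) → a:[4], b:[0, 1, 2, 3, 6, 7], c:[5]  free=[FFFFFFFF......]
after append(a, 3) → a:[4, 8, 9, 10], b:[0, 1, 2, 3, 6, 7], c:[5]  free=[FFFFFFFFFFF...]
after create(d) → a:[4, 8, 9, 10], b:[0, 1, 2, 3, 6, 7], c:[5], d:[11]  free=[FFFFFFFFFFFF..]
after append(a, 2) → a:[4, 8, 9, 10, 12, 13], b:[0, 1, 2, 3, 6, 7], c:[5], d:[11]  free=[FFFFFFFFFFFFFF]
after unlink(a) → b:[0, 1, 2, 3, 6, 7], c:[5], d:[11]  free=[FFFF.FFF...F..]
after append(b, 1) → b:[0, 1, 2, 3, 6, 7, 4], c:[5], d:[11]  free=[FFFFFFFF...F..]
after truncate(b, 3) → b:[0, 1, 2], c:[5], d:[11]  free=[FFF..F.....F..]
after append(b, 1) → b:[0, 1, 2, 3], c:[5], d:[11]  free=[FFFF.F.....F..]

blocks(b) = [0, 1, 2, 3]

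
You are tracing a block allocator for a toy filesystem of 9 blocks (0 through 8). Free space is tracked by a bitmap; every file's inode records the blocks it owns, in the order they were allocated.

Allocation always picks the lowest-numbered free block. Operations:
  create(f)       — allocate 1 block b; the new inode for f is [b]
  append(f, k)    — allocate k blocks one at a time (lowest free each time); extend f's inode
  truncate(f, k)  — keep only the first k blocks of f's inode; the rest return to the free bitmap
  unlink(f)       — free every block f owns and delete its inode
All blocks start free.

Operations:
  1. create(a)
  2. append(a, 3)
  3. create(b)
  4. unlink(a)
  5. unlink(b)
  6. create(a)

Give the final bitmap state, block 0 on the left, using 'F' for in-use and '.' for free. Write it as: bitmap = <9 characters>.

create(a): bitmap=F........ | a=[0]
append(a, 3): bitmap=FFFF..... | a=[0, 1, 2, 3]
create(b): bitmap=FFFFF.... | a=[0, 1, 2, 3] b=[4]
unlink(a): bitmap=....F.... | b=[4]
unlink(b): bitmap=......... | 
create(a): bitmap=F........ | a=[0]

bitmap = F........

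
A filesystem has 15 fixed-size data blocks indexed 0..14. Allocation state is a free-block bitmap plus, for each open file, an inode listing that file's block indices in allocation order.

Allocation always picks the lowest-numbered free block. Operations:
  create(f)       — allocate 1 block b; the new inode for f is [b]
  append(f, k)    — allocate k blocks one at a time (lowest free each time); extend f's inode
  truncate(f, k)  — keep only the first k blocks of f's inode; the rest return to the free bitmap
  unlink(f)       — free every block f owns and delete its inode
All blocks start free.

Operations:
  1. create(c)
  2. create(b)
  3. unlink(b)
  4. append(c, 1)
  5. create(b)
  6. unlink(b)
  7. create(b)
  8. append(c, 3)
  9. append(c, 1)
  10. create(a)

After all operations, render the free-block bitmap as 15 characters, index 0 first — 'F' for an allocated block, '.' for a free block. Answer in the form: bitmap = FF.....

bitmap = FFFFFFFF.......

after create(c) → c:[0]  free=[F..............]
after create(b) → b:[1], c:[0]  free=[FF.............]
after unlink(b) → c:[0]  free=[F..............]
after append(c, 1) → c:[0, 1]  free=[FF.............]
after create(b) → b:[2], c:[0, 1]  free=[FFF............]
after unlink(b) → c:[0, 1]  free=[FF.............]
after create(b) → b:[2], c:[0, 1]  free=[FFF............]
after append(c, 3) → b:[2], c:[0, 1, 3, 4, 5]  free=[FFFFFF.........]
after append(c, 1) → b:[2], c:[0, 1, 3, 4, 5, 6]  free=[FFFFFFF........]
after create(a) → a:[7], b:[2], c:[0, 1, 3, 4, 5, 6]  free=[FFFFFFFF.......]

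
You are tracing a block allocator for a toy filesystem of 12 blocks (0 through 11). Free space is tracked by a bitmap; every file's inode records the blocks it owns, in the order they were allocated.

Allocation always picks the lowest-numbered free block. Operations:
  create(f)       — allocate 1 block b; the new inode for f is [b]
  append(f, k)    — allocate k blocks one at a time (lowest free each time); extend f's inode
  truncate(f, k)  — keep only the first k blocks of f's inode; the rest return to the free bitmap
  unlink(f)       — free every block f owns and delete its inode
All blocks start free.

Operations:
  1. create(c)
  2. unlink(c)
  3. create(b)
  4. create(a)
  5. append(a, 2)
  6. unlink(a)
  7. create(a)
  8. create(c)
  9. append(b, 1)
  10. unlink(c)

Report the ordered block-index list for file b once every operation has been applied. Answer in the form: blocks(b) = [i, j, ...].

create(c): bitmap=F........... | c=[0]
unlink(c): bitmap=............ | 
create(b): bitmap=F........... | b=[0]
create(a): bitmap=FF.......... | a=[1] b=[0]
append(a, 2): bitmap=FFFF........ | a=[1, 2, 3] b=[0]
unlink(a): bitmap=F........... | b=[0]
create(a): bitmap=FF.......... | a=[1] b=[0]
create(c): bitmap=FFF......... | a=[1] b=[0] c=[2]
append(b, 1): bitmap=FFFF........ | a=[1] b=[0, 3] c=[2]
unlink(c): bitmap=FF.F........ | a=[1] b=[0, 3]

blocks(b) = [0, 3]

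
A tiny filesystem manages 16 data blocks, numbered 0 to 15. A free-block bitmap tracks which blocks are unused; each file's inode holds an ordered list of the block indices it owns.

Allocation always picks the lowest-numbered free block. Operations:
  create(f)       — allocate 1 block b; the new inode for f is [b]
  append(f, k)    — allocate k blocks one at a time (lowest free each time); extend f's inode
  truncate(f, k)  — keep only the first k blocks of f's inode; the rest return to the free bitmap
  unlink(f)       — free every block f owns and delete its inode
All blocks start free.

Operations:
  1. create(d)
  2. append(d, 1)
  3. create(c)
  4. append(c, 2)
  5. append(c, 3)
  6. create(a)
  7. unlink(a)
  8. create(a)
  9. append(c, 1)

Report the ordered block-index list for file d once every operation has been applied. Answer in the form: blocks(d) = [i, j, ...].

[1] create(d) — d=0 (map F...............)
[2] append(d, 1) — d=0,1 (map FF..............)
[3] create(c) — c=2 d=0,1 (map FFF.............)
[4] append(c, 2) — c=2,3,4 d=0,1 (map FFFFF...........)
[5] append(c, 3) — c=2,3,4,5,6,7 d=0,1 (map FFFFFFFF........)
[6] create(a) — a=8 c=2,3,4,5,6,7 d=0,1 (map FFFFFFFFF.......)
[7] unlink(a) — c=2,3,4,5,6,7 d=0,1 (map FFFFFFFF........)
[8] create(a) — a=8 c=2,3,4,5,6,7 d=0,1 (map FFFFFFFFF.......)
[9] append(c, 1) — a=8 c=2,3,4,5,6,7,9 d=0,1 (map FFFFFFFFFF......)

blocks(d) = [0, 1]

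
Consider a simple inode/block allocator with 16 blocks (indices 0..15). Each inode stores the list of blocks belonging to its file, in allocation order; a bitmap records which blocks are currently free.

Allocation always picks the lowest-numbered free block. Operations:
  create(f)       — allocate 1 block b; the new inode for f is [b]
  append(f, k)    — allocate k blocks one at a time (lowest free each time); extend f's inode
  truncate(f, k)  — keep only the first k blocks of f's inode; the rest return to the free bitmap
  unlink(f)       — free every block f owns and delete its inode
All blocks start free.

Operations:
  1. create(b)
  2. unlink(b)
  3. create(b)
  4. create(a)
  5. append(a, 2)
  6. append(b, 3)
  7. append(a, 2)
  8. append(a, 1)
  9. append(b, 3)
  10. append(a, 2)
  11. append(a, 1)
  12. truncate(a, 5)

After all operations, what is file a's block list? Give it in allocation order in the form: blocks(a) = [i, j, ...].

blocks(a) = [1, 2, 3, 7, 8]

after create(b) → b:[0]  free=[F...............]
after unlink(b) →   free=[................]
after create(b) → b:[0]  free=[F...............]
after create(a) → a:[1], b:[0]  free=[FF..............]
after append(a, 2) → a:[1, 2, 3], b:[0]  free=[FFFF............]
after append(b, 3) → a:[1, 2, 3], b:[0, 4, 5, 6]  free=[FFFFFFF.........]
after append(a, 2) → a:[1, 2, 3, 7, 8], b:[0, 4, 5, 6]  free=[FFFFFFFFF.......]
after append(a, 1) → a:[1, 2, 3, 7, 8, 9], b:[0, 4, 5, 6]  free=[FFFFFFFFFF......]
after append(b, 3) → a:[1, 2, 3, 7, 8, 9], b:[0, 4, 5, 6, 10, 11, 12]  free=[FFFFFFFFFFFFF...]
after append(a, 2) → a:[1, 2, 3, 7, 8, 9, 13, 14], b:[0, 4, 5, 6, 10, 11, 12]  free=[FFFFFFFFFFFFFFF.]
after append(a, 1) → a:[1, 2, 3, 7, 8, 9, 13, 14, 15], b:[0, 4, 5, 6, 10, 11, 12]  free=[FFFFFFFFFFFFFFFF]
after truncate(a, 5) → a:[1, 2, 3, 7, 8], b:[0, 4, 5, 6, 10, 11, 12]  free=[FFFFFFFFF.FFF...]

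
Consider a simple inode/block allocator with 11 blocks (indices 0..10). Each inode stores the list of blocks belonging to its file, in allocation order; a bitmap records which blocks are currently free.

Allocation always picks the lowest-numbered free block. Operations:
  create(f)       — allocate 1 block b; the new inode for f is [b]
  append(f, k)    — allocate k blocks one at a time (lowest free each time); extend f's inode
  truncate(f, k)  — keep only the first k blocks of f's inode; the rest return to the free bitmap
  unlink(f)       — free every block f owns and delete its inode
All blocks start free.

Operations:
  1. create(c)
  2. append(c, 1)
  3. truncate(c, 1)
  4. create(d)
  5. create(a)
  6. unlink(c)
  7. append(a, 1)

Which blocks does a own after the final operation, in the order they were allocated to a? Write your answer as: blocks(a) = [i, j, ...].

[1] create(c) — c=0 (map F..........)
[2] append(c, 1) — c=0,1 (map FF.........)
[3] truncate(c, 1) — c=0 (map F..........)
[4] create(d) — c=0 d=1 (map FF.........)
[5] create(a) — a=2 c=0 d=1 (map FFF........)
[6] unlink(c) — a=2 d=1 (map .FF........)
[7] append(a, 1) — a=2,0 d=1 (map FFF........)

blocks(a) = [2, 0]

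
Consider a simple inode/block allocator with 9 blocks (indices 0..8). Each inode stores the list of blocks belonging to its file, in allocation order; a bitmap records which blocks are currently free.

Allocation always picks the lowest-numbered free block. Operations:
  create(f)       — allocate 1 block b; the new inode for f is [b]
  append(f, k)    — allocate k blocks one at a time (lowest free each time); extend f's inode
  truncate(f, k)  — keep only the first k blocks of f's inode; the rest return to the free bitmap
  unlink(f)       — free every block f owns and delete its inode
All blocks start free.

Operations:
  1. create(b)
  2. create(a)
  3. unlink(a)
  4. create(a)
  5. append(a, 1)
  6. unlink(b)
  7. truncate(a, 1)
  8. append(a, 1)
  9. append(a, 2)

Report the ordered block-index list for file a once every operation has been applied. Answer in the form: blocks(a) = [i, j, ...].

create(b): bitmap=F........ | b=[0]
create(a): bitmap=FF....... | a=[1] b=[0]
unlink(a): bitmap=F........ | b=[0]
create(a): bitmap=FF....... | a=[1] b=[0]
append(a, 1): bitmap=FFF...... | a=[1, 2] b=[0]
unlink(b): bitmap=.FF...... | a=[1, 2]
truncate(a, 1): bitmap=.F....... | a=[1]
append(a, 1): bitmap=FF....... | a=[1, 0]
append(a, 2): bitmap=FFFF..... | a=[1, 0, 2, 3]

blocks(a) = [1, 0, 2, 3]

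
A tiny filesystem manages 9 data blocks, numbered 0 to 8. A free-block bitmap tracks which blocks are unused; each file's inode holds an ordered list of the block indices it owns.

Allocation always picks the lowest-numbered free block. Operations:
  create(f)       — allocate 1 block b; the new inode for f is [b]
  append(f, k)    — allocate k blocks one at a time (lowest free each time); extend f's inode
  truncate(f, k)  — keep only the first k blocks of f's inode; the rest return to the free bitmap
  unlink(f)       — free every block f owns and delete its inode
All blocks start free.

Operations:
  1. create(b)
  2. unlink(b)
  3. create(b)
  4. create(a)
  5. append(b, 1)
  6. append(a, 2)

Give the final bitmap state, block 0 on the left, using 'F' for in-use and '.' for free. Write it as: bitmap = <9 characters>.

bitmap = FFFFF....

[1] create(b) — b=0 (map F........)
[2] unlink(b) —  (map .........)
[3] create(b) — b=0 (map F........)
[4] create(a) — a=1 b=0 (map FF.......)
[5] append(b, 1) — a=1 b=0,2 (map FFF......)
[6] append(a, 2) — a=1,3,4 b=0,2 (map FFFFF....)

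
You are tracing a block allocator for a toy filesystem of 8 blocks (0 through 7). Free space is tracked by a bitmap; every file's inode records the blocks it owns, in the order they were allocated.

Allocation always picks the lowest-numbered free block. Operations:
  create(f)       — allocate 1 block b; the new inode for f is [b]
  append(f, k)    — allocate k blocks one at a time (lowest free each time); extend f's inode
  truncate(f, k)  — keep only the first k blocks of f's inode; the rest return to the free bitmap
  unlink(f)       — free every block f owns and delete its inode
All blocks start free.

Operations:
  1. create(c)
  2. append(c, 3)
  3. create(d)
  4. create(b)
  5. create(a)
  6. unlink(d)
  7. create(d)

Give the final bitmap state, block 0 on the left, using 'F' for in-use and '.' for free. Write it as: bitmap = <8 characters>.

bitmap = FFFFFFF.

create(c): bitmap=F....... | c=[0]
append(c, 3): bitmap=FFFF.... | c=[0, 1, 2, 3]
create(d): bitmap=FFFFF... | c=[0, 1, 2, 3] d=[4]
create(b): bitmap=FFFFFF.. | b=[5] c=[0, 1, 2, 3] d=[4]
create(a): bitmap=FFFFFFF. | a=[6] b=[5] c=[0, 1, 2, 3] d=[4]
unlink(d): bitmap=FFFF.FF. | a=[6] b=[5] c=[0, 1, 2, 3]
create(d): bitmap=FFFFFFF. | a=[6] b=[5] c=[0, 1, 2, 3] d=[4]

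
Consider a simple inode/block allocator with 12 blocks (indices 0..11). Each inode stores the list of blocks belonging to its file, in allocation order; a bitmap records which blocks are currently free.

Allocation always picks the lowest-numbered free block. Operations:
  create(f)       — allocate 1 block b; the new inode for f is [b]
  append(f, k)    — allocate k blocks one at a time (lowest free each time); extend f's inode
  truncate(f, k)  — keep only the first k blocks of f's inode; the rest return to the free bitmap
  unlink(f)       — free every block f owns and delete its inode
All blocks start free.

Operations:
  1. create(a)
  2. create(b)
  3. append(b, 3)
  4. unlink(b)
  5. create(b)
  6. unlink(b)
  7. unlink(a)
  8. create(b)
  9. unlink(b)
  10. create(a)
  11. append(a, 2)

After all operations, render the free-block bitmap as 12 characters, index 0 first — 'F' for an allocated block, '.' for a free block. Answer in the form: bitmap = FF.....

create(a): bitmap=F........... | a=[0]
create(b): bitmap=FF.......... | a=[0] b=[1]
append(b, 3): bitmap=FFFFF....... | a=[0] b=[1, 2, 3, 4]
unlink(b): bitmap=F........... | a=[0]
create(b): bitmap=FF.......... | a=[0] b=[1]
unlink(b): bitmap=F........... | a=[0]
unlink(a): bitmap=............ | 
create(b): bitmap=F........... | b=[0]
unlink(b): bitmap=............ | 
create(a): bitmap=F........... | a=[0]
append(a, 2): bitmap=FFF......... | a=[0, 1, 2]

bitmap = FFF.........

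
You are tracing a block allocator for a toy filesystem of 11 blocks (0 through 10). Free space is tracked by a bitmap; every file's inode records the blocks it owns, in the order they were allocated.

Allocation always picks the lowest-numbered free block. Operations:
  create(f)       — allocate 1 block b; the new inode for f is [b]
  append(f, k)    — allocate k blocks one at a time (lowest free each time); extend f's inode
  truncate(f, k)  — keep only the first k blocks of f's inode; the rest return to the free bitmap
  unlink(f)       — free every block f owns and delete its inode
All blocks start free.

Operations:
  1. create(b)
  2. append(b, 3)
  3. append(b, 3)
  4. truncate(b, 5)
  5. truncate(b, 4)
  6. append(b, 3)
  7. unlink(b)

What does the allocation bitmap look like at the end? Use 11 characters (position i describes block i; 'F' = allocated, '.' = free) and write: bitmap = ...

create(b): bitmap=F.......... | b=[0]
append(b, 3): bitmap=FFFF....... | b=[0, 1, 2, 3]
append(b, 3): bitmap=FFFFFFF.... | b=[0, 1, 2, 3, 4, 5, 6]
truncate(b, 5): bitmap=FFFFF...... | b=[0, 1, 2, 3, 4]
truncate(b, 4): bitmap=FFFF....... | b=[0, 1, 2, 3]
append(b, 3): bitmap=FFFFFFF.... | b=[0, 1, 2, 3, 4, 5, 6]
unlink(b): bitmap=........... | 

bitmap = ...........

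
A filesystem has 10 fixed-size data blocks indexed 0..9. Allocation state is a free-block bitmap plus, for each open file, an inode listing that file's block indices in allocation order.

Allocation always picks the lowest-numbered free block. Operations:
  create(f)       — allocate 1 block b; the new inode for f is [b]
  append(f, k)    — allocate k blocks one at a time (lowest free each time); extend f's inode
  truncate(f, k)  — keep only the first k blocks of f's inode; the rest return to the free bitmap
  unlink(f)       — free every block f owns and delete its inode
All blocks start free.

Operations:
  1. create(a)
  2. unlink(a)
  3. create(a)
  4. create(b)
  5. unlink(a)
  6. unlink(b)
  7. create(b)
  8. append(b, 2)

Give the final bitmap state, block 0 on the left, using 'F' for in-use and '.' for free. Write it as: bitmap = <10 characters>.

create(a): bitmap=F......... | a=[0]
unlink(a): bitmap=.......... | 
create(a): bitmap=F......... | a=[0]
create(b): bitmap=FF........ | a=[0] b=[1]
unlink(a): bitmap=.F........ | b=[1]
unlink(b): bitmap=.......... | 
create(b): bitmap=F......... | b=[0]
append(b, 2): bitmap=FFF....... | b=[0, 1, 2]

bitmap = FFF.......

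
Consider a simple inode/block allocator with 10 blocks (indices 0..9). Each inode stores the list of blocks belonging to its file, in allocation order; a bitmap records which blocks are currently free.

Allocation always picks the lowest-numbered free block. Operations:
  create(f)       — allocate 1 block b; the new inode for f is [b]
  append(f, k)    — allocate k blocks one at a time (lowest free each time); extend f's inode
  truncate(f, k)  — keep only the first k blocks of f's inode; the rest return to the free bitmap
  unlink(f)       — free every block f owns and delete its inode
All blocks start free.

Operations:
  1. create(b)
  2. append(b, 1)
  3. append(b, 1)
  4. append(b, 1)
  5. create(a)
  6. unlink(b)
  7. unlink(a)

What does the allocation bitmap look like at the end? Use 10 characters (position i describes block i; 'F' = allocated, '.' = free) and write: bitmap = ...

  1. create(b)  ⇒  F.........  {b→[0]}
  2. append(b, 1)  ⇒  FF........  {b→[0, 1]}
  3. append(b, 1)  ⇒  FFF.......  {b→[0, 1, 2]}
  4. append(b, 1)  ⇒  FFFF......  {b→[0, 1, 2, 3]}
  5. create(a)  ⇒  FFFFF.....  {a→[4]; b→[0, 1, 2, 3]}
  6. unlink(b)  ⇒  ....F.....  {a→[4]}
  7. unlink(a)  ⇒  ..........  {}

bitmap = ..........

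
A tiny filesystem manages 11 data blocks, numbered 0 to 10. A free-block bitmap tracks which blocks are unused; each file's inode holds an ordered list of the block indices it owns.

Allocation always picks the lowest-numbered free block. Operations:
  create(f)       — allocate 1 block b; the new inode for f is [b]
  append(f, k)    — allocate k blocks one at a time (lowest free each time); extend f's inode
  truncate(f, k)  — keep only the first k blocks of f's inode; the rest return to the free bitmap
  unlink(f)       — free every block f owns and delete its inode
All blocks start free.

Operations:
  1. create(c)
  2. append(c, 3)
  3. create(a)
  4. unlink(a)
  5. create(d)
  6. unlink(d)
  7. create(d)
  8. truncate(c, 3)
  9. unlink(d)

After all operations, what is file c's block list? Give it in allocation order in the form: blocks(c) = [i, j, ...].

[1] create(c) — c=0 (map F..........)
[2] append(c, 3) — c=0,1,2,3 (map FFFF.......)
[3] create(a) — a=4 c=0,1,2,3 (map FFFFF......)
[4] unlink(a) — c=0,1,2,3 (map FFFF.......)
[5] create(d) — c=0,1,2,3 d=4 (map FFFFF......)
[6] unlink(d) — c=0,1,2,3 (map FFFF.......)
[7] create(d) — c=0,1,2,3 d=4 (map FFFFF......)
[8] truncate(c, 3) — c=0,1,2 d=4 (map FFF.F......)
[9] unlink(d) — c=0,1,2 (map FFF........)

blocks(c) = [0, 1, 2]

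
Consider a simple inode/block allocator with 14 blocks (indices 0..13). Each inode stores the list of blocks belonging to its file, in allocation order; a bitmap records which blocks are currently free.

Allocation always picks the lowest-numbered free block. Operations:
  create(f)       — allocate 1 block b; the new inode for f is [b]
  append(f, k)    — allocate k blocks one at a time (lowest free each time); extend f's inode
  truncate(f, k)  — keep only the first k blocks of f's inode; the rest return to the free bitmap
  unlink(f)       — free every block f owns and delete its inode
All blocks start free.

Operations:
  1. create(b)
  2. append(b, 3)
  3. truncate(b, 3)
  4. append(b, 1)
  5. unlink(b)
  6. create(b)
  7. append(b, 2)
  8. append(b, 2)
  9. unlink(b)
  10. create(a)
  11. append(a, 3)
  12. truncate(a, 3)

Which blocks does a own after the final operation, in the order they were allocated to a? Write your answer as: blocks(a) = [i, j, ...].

blocks(a) = [0, 1, 2]

create(b): bitmap=F............. | b=[0]
append(b, 3): bitmap=FFFF.......... | b=[0, 1, 2, 3]
truncate(b, 3): bitmap=FFF........... | b=[0, 1, 2]
append(b, 1): bitmap=FFFF.......... | b=[0, 1, 2, 3]
unlink(b): bitmap=.............. | 
create(b): bitmap=F............. | b=[0]
append(b, 2): bitmap=FFF........... | b=[0, 1, 2]
append(b, 2): bitmap=FFFFF......... | b=[0, 1, 2, 3, 4]
unlink(b): bitmap=.............. | 
create(a): bitmap=F............. | a=[0]
append(a, 3): bitmap=FFFF.......... | a=[0, 1, 2, 3]
truncate(a, 3): bitmap=FFF........... | a=[0, 1, 2]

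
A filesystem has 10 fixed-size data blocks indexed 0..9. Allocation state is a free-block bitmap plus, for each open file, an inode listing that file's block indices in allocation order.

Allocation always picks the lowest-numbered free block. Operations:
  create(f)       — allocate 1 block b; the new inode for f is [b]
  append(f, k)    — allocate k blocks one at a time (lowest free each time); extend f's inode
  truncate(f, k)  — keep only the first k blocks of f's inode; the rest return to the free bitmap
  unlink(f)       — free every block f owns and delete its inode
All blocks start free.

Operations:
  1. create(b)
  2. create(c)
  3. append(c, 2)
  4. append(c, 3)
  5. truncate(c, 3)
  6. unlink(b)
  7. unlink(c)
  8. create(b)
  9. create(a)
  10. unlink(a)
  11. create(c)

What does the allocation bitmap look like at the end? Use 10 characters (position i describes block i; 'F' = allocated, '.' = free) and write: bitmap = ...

bitmap = FF........

[1] create(b) — b=0 (map F.........)
[2] create(c) — b=0 c=1 (map FF........)
[3] append(c, 2) — b=0 c=1,2,3 (map FFFF......)
[4] append(c, 3) — b=0 c=1,2,3,4,5,6 (map FFFFFFF...)
[5] truncate(c, 3) — b=0 c=1,2,3 (map FFFF......)
[6] unlink(b) — c=1,2,3 (map .FFF......)
[7] unlink(c) —  (map ..........)
[8] create(b) — b=0 (map F.........)
[9] create(a) — a=1 b=0 (map FF........)
[10] unlink(a) — b=0 (map F.........)
[11] create(c) — b=0 c=1 (map FF........)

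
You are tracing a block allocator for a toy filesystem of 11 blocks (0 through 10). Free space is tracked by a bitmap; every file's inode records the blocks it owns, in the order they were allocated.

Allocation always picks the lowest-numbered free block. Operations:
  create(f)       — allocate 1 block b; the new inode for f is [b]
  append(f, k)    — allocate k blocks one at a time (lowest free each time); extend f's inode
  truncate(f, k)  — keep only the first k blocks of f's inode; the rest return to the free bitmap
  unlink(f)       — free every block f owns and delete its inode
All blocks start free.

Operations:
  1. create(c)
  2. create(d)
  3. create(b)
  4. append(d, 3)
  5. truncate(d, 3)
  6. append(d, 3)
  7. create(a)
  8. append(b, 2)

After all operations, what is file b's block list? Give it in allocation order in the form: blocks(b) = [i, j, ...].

blocks(b) = [2, 9, 10]

  1. create(c)  ⇒  F..........  {c→[0]}
  2. create(d)  ⇒  FF.........  {c→[0]; d→[1]}
  3. create(b)  ⇒  FFF........  {b→[2]; c→[0]; d→[1]}
  4. append(d, 3)  ⇒  FFFFFF.....  {b→[2]; c→[0]; d→[1, 3, 4, 5]}
  5. truncate(d, 3)  ⇒  FFFFF......  {b→[2]; c→[0]; d→[1, 3, 4]}
  6. append(d, 3)  ⇒  FFFFFFFF...  {b→[2]; c→[0]; d→[1, 3, 4, 5, 6, 7]}
  7. create(a)  ⇒  FFFFFFFFF..  {a→[8]; b→[2]; c→[0]; d→[1, 3, 4, 5, 6, 7]}
  8. append(b, 2)  ⇒  FFFFFFFFFFF  {a→[8]; b→[2, 9, 10]; c→[0]; d→[1, 3, 4, 5, 6, 7]}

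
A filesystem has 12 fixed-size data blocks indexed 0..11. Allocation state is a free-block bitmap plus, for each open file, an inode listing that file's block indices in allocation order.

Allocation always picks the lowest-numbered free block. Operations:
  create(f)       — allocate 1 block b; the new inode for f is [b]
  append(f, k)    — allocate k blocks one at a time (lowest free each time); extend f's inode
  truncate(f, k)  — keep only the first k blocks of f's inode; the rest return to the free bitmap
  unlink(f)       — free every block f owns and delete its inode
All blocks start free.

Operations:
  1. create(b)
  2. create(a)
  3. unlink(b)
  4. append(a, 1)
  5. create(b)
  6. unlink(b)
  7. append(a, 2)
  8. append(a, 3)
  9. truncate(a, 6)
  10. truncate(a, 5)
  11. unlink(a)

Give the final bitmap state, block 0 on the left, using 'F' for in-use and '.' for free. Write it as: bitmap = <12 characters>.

bitmap = ............

after create(b) → b:[0]  free=[F...........]
after create(a) → a:[1], b:[0]  free=[FF..........]
after unlink(b) → a:[1]  free=[.F..........]
after append(a, 1) → a:[1, 0]  free=[FF..........]
after create(b) → a:[1, 0], b:[2]  free=[FFF.........]
after unlink(b) → a:[1, 0]  free=[FF..........]
after append(a, 2) → a:[1, 0, 2, 3]  free=[FFFF........]
after append(a, 3) → a:[1, 0, 2, 3, 4, 5, 6]  free=[FFFFFFF.....]
after truncate(a, 6) → a:[1, 0, 2, 3, 4, 5]  free=[FFFFFF......]
after truncate(a, 5) → a:[1, 0, 2, 3, 4]  free=[FFFFF.......]
after unlink(a) →   free=[............]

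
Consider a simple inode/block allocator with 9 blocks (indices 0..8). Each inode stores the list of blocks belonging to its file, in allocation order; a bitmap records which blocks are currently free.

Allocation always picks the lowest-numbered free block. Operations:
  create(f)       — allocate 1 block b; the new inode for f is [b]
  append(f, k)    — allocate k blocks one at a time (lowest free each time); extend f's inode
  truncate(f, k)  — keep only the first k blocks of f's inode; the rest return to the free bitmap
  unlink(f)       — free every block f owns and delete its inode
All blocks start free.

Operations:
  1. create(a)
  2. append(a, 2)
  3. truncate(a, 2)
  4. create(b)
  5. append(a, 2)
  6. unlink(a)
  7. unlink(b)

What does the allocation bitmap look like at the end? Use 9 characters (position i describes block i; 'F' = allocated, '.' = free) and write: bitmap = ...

bitmap = .........

create(a): bitmap=F........ | a=[0]
append(a, 2): bitmap=FFF...... | a=[0, 1, 2]
truncate(a, 2): bitmap=FF....... | a=[0, 1]
create(b): bitmap=FFF...... | a=[0, 1] b=[2]
append(a, 2): bitmap=FFFFF.... | a=[0, 1, 3, 4] b=[2]
unlink(a): bitmap=..F...... | b=[2]
unlink(b): bitmap=......... | 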